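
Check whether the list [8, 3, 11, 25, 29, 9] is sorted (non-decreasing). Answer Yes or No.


Check consecutive pairs:
  8 <= 3? False
  3 <= 11? True
  11 <= 25? True
  25 <= 29? True
  29 <= 9? False
2 consecutive pair(s) are out of order, so the list is not sorted.
Final answer: No


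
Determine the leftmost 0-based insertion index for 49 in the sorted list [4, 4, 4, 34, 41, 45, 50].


List is sorted: [4, 4, 4, 34, 41, 45, 50]
We need the leftmost position where 49 can be inserted, i.e. the first index whose element is >= 49 (or the end of the list if none is).
Binary search with low=0, high=7 (0-based indices):
  low=0, high=7, mid=3: a[3]=34 < 49, so low = 4
  low=4, high=7, mid=5: a[5]=45 < 49, so low = 6
  low=6, high=7, mid=6: a[6]=50 >= 49, so high = 6
Now low = high = 6, so the insertion index is 6.
Final answer: 6


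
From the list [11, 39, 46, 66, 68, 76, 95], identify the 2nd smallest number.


Sort ascending: [11, 39, 46, 66, 68, 76, 95]
The 2nd element (1-indexed) is at index 1.
Value = 39
Final answer: 39


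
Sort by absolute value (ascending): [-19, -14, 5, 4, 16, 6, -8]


Compute absolute values:
  |-19| = 19
  |-14| = 14
  |5| = 5
  |4| = 4
  |16| = 16
  |6| = 6
  |-8| = 8
Absolute values in increasing order: 4 < 5 < 6 < 8 < 14 < 16 < 19
Listing the original numbers in that order gives the answer.
Final answer: [4, 5, 6, -8, -14, 16, -19]


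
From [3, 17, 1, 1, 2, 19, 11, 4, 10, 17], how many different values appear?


List all unique values:
Distinct values: [1, 2, 3, 4, 10, 11, 17, 19]
Count = 8
Final answer: 8


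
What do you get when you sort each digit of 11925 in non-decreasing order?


The number 11925 has digits: 1, 1, 9, 2, 5
Sorted: 1, 1, 2, 5, 9
Joining the sorted digits gives the result.
Final answer: 11259


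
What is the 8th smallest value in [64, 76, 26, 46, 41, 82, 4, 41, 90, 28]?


Sort ascending: [4, 26, 28, 41, 41, 46, 64, 76, 82, 90]
The 8th element (1-indexed) is at index 7.
Value = 76
Final answer: 76


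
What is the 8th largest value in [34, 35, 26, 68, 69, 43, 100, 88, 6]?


Sort descending: [100, 88, 69, 68, 43, 35, 34, 26, 6]
The 8th element (1-indexed) is at index 7.
Value = 26
Final answer: 26


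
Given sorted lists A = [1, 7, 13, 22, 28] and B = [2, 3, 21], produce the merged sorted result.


List A: [1, 7, 13, 22, 28]
List B: [2, 3, 21]
Repeatedly compare the front elements and take the smaller:
  1 vs 2 -> take 1
  7 vs 2 -> take 2
  7 vs 3 -> take 3
  7 vs 21 -> take 7
  13 vs 21 -> take 13
  22 vs 21 -> take 21
  B is exhausted; append the rest of A: [22, 28]
Final answer: [1, 2, 3, 7, 13, 21, 22, 28]


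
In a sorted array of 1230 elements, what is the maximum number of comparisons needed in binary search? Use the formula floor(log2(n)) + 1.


Binary search halves the search space each step.
Maximum comparisons = floor(log2(1230)) + 1
log2(1230) = 10.2644
floor(log2(1230)) = 10, so 10 + 1 = 11
Final answer: 11


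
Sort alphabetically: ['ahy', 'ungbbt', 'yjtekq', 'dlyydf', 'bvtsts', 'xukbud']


Compare strings character by character (the first differing letter decides):
  'ahy' < 'bvtsts' since 'a' < 'b' at position 1
  'bvtsts' < 'dlyydf' since 'b' < 'd' at position 1
  'dlyydf' < 'ungbbt' since 'd' < 'u' at position 1
  'ungbbt' < 'xukbud' since 'u' < 'x' at position 1
  'xukbud' < 'yjtekq' since 'x' < 'y' at position 1
Chaining these comparisons gives the alphabetical order.
Final answer: ['ahy', 'bvtsts', 'dlyydf', 'ungbbt', 'xukbud', 'yjtekq']


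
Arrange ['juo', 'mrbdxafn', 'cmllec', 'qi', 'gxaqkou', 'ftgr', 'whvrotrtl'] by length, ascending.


Compute lengths:
  'juo' has length 3
  'mrbdxafn' has length 8
  'cmllec' has length 6
  'qi' has length 2
  'gxaqkou' has length 7
  'ftgr' has length 4
  'whvrotrtl' has length 9
Lengths in increasing order: 2 < 3 < 4 < 6 < 7 < 8 < 9
Listing the words in that order gives the answer.
Final answer: ['qi', 'juo', 'ftgr', 'cmllec', 'gxaqkou', 'mrbdxafn', 'whvrotrtl']


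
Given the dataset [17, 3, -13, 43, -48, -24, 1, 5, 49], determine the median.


First, sort the list: [-48, -24, -13, 1, 3, 5, 17, 43, 49]
The list has 9 elements (odd count).
The middle index is 4 (0-based), and the element there is 3.
Final answer: 3


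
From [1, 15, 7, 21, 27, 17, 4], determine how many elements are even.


Check each element:
  1 is odd
  15 is odd
  7 is odd
  21 is odd
  27 is odd
  17 is odd
  4 is even
Evens: [4]
Count of evens = 1
Final answer: 1


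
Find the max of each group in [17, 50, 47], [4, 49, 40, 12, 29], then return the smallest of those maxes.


Find max of each group:
  Group 1: [17, 50, 47] -> max = 50
  Group 2: [4, 49, 40, 12, 29] -> max = 49
Maxes: [50, 49]
Minimum of maxes = 49
Final answer: 49


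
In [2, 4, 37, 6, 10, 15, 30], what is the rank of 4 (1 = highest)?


Sort descending: [37, 30, 15, 10, 6, 4, 2]
Find 4 in the sorted list.
4 is at position 6.
Final answer: 6


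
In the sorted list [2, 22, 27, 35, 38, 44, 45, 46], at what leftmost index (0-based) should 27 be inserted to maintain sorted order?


List is sorted: [2, 22, 27, 35, 38, 44, 45, 46]
We need the leftmost position where 27 can be inserted, i.e. the first index whose element is >= 27 (or the end of the list if none is).
Binary search with low=0, high=8 (0-based indices):
  low=0, high=8, mid=4: a[4]=38 >= 27, so high = 4
  low=0, high=4, mid=2: a[2]=27 >= 27, so high = 2
  low=0, high=2, mid=1: a[1]=22 < 27, so low = 2
Now low = high = 2, so the insertion index is 2.
Final answer: 2


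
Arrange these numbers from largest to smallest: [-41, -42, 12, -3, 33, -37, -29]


Original list: [-41, -42, 12, -3, 33, -37, -29]
Repeatedly take the largest remaining element:
  Remaining [-41, -42, 12, -3, 33, -37, -29] -> largest is 33
  Remaining [-41, -42, 12, -3, -37, -29] -> largest is 12
  Remaining [-41, -42, -3, -37, -29] -> largest is -3
  Remaining [-41, -42, -37, -29] -> largest is -29
  Remaining [-41, -42, -37] -> largest is -37
  Remaining [-41, -42] -> largest is -41
  Remaining [-42] -> largest is -42
Collecting the picks in order gives the descending list.
Final answer: [33, 12, -3, -29, -37, -41, -42]


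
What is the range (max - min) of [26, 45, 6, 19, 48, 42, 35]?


Maximum value: 48
Minimum value: 6
Range = 48 - 6 = 42
Final answer: 42


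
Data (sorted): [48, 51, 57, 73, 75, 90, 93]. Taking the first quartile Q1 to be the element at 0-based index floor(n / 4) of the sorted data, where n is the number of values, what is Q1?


The list has n = 7 elements.
Q1 index = floor(7 / 4) = floor(1.75) = 1
Counting from index 0 in the sorted data, the element at index 1 is 51.
Final answer: 51


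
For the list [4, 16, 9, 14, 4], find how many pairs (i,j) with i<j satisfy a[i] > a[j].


For each element, count the later elements that are smaller than it:
  4 (index 0): smaller elements after it = [] -> 0
  16 (index 1): smaller elements after it = [9, 14, 4] -> 3
  9 (index 2): smaller elements after it = [4] -> 1
  14 (index 3): smaller elements after it = [4] -> 1
Total inversions = 0 + 3 + 1 + 1 = 5
Final answer: 5


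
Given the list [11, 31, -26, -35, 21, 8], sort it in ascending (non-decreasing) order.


Original list: [11, 31, -26, -35, 21, 8]
Repeatedly take the smallest remaining element:
  Remaining [11, 31, -26, -35, 21, 8] -> smallest is -35
  Remaining [11, 31, -26, 21, 8] -> smallest is -26
  Remaining [11, 31, 21, 8] -> smallest is 8
  Remaining [11, 31, 21] -> smallest is 11
  Remaining [31, 21] -> smallest is 21
  Remaining [31] -> smallest is 31
Collecting the picks in order gives the sorted list.
Final answer: [-35, -26, 8, 11, 21, 31]


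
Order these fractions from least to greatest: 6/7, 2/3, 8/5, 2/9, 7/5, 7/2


Convert to decimal for comparison:
  6/7 = 0.8571
  2/3 = 0.6667
  8/5 = 1.6
  2/9 = 0.2222
  7/5 = 1.4
  7/2 = 3.5
Decimals in increasing order: 0.2222 < 0.6667 < 0.8571 < 1.4 < 1.6 < 3.5
Writing each back as its fraction gives the sorted order.
Final answer: 2/9, 2/3, 6/7, 7/5, 8/5, 7/2


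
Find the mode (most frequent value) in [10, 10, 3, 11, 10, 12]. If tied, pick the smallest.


Count the frequency of each value:
  3 appears 1 time(s)
  10 appears 3 time(s)
  11 appears 1 time(s)
  12 appears 1 time(s)
Maximum frequency is 3.
Only 10 reaches that frequency, so it is the mode.
Final answer: 10


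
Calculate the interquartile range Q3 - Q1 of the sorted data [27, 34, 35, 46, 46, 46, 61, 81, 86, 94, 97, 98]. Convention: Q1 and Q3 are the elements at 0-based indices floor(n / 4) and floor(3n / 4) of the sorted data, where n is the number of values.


The data has n = 12 elements.
Q1 index = floor(12 / 4) = floor(3) = 3; Q3 index = floor(3 * 12 / 4) = floor(9) = 9
Q1 = element at index 3 = 46
Q3 = element at index 9 = 94
IQR = 94 - 46 = 48
Final answer: 48


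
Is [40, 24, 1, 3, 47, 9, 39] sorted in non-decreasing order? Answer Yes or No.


Check consecutive pairs:
  40 <= 24? False
  24 <= 1? False
  1 <= 3? True
  3 <= 47? True
  47 <= 9? False
  9 <= 39? True
3 consecutive pair(s) are out of order, so the list is not sorted.
Final answer: No


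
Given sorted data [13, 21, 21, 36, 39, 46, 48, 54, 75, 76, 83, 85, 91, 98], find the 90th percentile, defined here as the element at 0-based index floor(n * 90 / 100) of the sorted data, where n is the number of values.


The dataset has n = 14 elements.
Index = floor(14 * 90 / 100) = floor(1260 / 100) = floor(12.6) = 12
Counting from index 0 in the sorted data, the element at index 12 is 91.
Final answer: 91


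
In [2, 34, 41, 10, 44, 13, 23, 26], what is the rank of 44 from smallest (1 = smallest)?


Sort ascending: [2, 10, 13, 23, 26, 34, 41, 44]
Find 44 in the sorted list.
44 is at position 8 (1-indexed).
Final answer: 8


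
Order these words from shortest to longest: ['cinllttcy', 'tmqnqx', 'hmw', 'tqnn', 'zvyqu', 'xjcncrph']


Compute lengths:
  'cinllttcy' has length 9
  'tmqnqx' has length 6
  'hmw' has length 3
  'tqnn' has length 4
  'zvyqu' has length 5
  'xjcncrph' has length 8
Lengths in increasing order: 3 < 4 < 5 < 6 < 8 < 9
Listing the words in that order gives the answer.
Final answer: ['hmw', 'tqnn', 'zvyqu', 'tmqnqx', 'xjcncrph', 'cinllttcy']


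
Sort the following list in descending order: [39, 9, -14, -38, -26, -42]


Original list: [39, 9, -14, -38, -26, -42]
Repeatedly take the largest remaining element:
  Remaining [39, 9, -14, -38, -26, -42] -> largest is 39
  Remaining [9, -14, -38, -26, -42] -> largest is 9
  Remaining [-14, -38, -26, -42] -> largest is -14
  Remaining [-38, -26, -42] -> largest is -26
  Remaining [-38, -42] -> largest is -38
  Remaining [-42] -> largest is -42
Collecting the picks in order gives the descending list.
Final answer: [39, 9, -14, -26, -38, -42]


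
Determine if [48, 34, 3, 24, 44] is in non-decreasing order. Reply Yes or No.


Check consecutive pairs:
  48 <= 34? False
  34 <= 3? False
  3 <= 24? True
  24 <= 44? True
2 consecutive pair(s) are out of order, so the list is not sorted.
Final answer: No


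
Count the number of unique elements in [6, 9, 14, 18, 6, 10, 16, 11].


List all unique values:
Distinct values: [6, 9, 10, 11, 14, 16, 18]
Count = 7
Final answer: 7


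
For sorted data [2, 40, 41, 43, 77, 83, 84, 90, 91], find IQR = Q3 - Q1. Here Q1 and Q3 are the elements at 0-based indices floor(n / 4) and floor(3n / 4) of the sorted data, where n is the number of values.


The data has n = 9 elements.
Q1 index = floor(9 / 4) = floor(2.25) = 2; Q3 index = floor(3 * 9 / 4) = floor(6.75) = 6
Q1 = element at index 2 = 41
Q3 = element at index 6 = 84
IQR = 84 - 41 = 43
Final answer: 43


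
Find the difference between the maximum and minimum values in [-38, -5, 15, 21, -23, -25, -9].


Maximum value: 21
Minimum value: -38
Range = 21 - (-38) = 59
Final answer: 59


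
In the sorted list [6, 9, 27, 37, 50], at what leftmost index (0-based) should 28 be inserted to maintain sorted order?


List is sorted: [6, 9, 27, 37, 50]
We need the leftmost position where 28 can be inserted, i.e. the first index whose element is >= 28 (or the end of the list if none is).
Binary search with low=0, high=5 (0-based indices):
  low=0, high=5, mid=2: a[2]=27 < 28, so low = 3
  low=3, high=5, mid=4: a[4]=50 >= 28, so high = 4
  low=3, high=4, mid=3: a[3]=37 >= 28, so high = 3
Now low = high = 3, so the insertion index is 3.
Final answer: 3


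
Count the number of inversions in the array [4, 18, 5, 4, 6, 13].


For each element, count the later elements that are smaller than it:
  4 (index 0): smaller elements after it = [] -> 0
  18 (index 1): smaller elements after it = [5, 4, 6, 13] -> 4
  5 (index 2): smaller elements after it = [4] -> 1
  4 (index 3): smaller elements after it = [] -> 0
  6 (index 4): smaller elements after it = [] -> 0
Total inversions = 0 + 4 + 1 + 0 + 0 = 5
Final answer: 5


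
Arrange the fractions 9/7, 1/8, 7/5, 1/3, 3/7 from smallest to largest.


Convert to decimal for comparison:
  9/7 = 1.2857
  1/8 = 0.125
  7/5 = 1.4
  1/3 = 0.3333
  3/7 = 0.4286
Decimals in increasing order: 0.125 < 0.3333 < 0.4286 < 1.2857 < 1.4
Writing each back as its fraction gives the sorted order.
Final answer: 1/8, 1/3, 3/7, 9/7, 7/5


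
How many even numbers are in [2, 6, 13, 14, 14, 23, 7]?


Check each element:
  2 is even
  6 is even
  13 is odd
  14 is even
  14 is even
  23 is odd
  7 is odd
Evens: [2, 6, 14, 14]
Count of evens = 4
Final answer: 4


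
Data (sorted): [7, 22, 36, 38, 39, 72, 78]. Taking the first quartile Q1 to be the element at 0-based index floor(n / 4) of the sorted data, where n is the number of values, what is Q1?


The list has n = 7 elements.
Q1 index = floor(7 / 4) = floor(1.75) = 1
Counting from index 0 in the sorted data, the element at index 1 is 22.
Final answer: 22


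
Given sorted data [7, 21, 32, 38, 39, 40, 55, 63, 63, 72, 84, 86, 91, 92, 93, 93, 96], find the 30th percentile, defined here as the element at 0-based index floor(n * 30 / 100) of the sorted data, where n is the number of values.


The dataset has n = 17 elements.
Index = floor(17 * 30 / 100) = floor(510 / 100) = floor(5.1) = 5
Counting from index 0 in the sorted data, the element at index 5 is 40.
Final answer: 40


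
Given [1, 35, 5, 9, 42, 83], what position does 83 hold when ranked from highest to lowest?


Sort descending: [83, 42, 35, 9, 5, 1]
Find 83 in the sorted list.
83 is at position 1.
Final answer: 1


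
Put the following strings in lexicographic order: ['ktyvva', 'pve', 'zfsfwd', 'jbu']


Compare strings character by character (the first differing letter decides):
  'jbu' < 'ktyvva' since 'j' < 'k' at position 1
  'ktyvva' < 'pve' since 'k' < 'p' at position 1
  'pve' < 'zfsfwd' since 'p' < 'z' at position 1
Chaining these comparisons gives the alphabetical order.
Final answer: ['jbu', 'ktyvva', 'pve', 'zfsfwd']


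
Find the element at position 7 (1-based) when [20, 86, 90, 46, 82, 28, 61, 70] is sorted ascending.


Sort ascending: [20, 28, 46, 61, 70, 82, 86, 90]
The 7th element (1-indexed) is at index 6.
Value = 86
Final answer: 86


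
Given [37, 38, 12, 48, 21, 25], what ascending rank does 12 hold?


Sort ascending: [12, 21, 25, 37, 38, 48]
Find 12 in the sorted list.
12 is at position 1 (1-indexed).
Final answer: 1


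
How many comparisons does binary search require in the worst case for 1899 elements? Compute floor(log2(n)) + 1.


Binary search halves the search space each step.
Maximum comparisons = floor(log2(1899)) + 1
log2(1899) = 10.891
floor(log2(1899)) = 10, so 10 + 1 = 11
Final answer: 11


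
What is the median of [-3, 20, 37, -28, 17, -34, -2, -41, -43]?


First, sort the list: [-43, -41, -34, -28, -3, -2, 17, 20, 37]
The list has 9 elements (odd count).
The middle index is 4 (0-based), and the element there is -3.
Final answer: -3


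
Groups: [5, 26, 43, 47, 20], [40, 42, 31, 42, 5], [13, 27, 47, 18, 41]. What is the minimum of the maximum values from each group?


Find max of each group:
  Group 1: [5, 26, 43, 47, 20] -> max = 47
  Group 2: [40, 42, 31, 42, 5] -> max = 42
  Group 3: [13, 27, 47, 18, 41] -> max = 47
Maxes: [47, 42, 47]
Minimum of maxes = 42
Final answer: 42


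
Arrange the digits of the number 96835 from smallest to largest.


The number 96835 has digits: 9, 6, 8, 3, 5
Sorted: 3, 5, 6, 8, 9
Joining the sorted digits gives the result.
Final answer: 35689


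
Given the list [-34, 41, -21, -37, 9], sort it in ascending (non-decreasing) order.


Original list: [-34, 41, -21, -37, 9]
Repeatedly take the smallest remaining element:
  Remaining [-34, 41, -21, -37, 9] -> smallest is -37
  Remaining [-34, 41, -21, 9] -> smallest is -34
  Remaining [41, -21, 9] -> smallest is -21
  Remaining [41, 9] -> smallest is 9
  Remaining [41] -> smallest is 41
Collecting the picks in order gives the sorted list.
Final answer: [-37, -34, -21, 9, 41]


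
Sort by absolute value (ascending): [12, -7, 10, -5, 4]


Compute absolute values:
  |12| = 12
  |-7| = 7
  |10| = 10
  |-5| = 5
  |4| = 4
Absolute values in increasing order: 4 < 5 < 7 < 10 < 12
Listing the original numbers in that order gives the answer.
Final answer: [4, -5, -7, 10, 12]


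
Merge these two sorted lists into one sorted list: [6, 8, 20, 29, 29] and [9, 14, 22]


List A: [6, 8, 20, 29, 29]
List B: [9, 14, 22]
Repeatedly compare the front elements and take the smaller:
  6 vs 9 -> take 6
  8 vs 9 -> take 8
  20 vs 9 -> take 9
  20 vs 14 -> take 14
  20 vs 22 -> take 20
  29 vs 22 -> take 22
  B is exhausted; append the rest of A: [29, 29]
Final answer: [6, 8, 9, 14, 20, 22, 29, 29]


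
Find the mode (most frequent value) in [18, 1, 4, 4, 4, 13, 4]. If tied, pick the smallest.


Count the frequency of each value:
  1 appears 1 time(s)
  4 appears 4 time(s)
  13 appears 1 time(s)
  18 appears 1 time(s)
Maximum frequency is 4.
Only 4 reaches that frequency, so it is the mode.
Final answer: 4


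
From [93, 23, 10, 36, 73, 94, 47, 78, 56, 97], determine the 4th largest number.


Sort descending: [97, 94, 93, 78, 73, 56, 47, 36, 23, 10]
The 4th element (1-indexed) is at index 3.
Value = 78
Final answer: 78


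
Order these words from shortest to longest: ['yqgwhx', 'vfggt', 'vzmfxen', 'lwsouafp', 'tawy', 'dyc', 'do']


Compute lengths:
  'yqgwhx' has length 6
  'vfggt' has length 5
  'vzmfxen' has length 7
  'lwsouafp' has length 8
  'tawy' has length 4
  'dyc' has length 3
  'do' has length 2
Lengths in increasing order: 2 < 3 < 4 < 5 < 6 < 7 < 8
Listing the words in that order gives the answer.
Final answer: ['do', 'dyc', 'tawy', 'vfggt', 'yqgwhx', 'vzmfxen', 'lwsouafp']


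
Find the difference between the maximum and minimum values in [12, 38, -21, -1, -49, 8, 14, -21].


Maximum value: 38
Minimum value: -49
Range = 38 - (-49) = 87
Final answer: 87


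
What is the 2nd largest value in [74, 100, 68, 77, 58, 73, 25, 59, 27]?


Sort descending: [100, 77, 74, 73, 68, 59, 58, 27, 25]
The 2nd element (1-indexed) is at index 1.
Value = 77
Final answer: 77


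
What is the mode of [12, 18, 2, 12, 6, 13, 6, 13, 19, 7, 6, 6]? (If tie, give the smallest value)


Count the frequency of each value:
  2 appears 1 time(s)
  6 appears 4 time(s)
  7 appears 1 time(s)
  12 appears 2 time(s)
  13 appears 2 time(s)
  18 appears 1 time(s)
  19 appears 1 time(s)
Maximum frequency is 4.
Only 6 reaches that frequency, so it is the mode.
Final answer: 6


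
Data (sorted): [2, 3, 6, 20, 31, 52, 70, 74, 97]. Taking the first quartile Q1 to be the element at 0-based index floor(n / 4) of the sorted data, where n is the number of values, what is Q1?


The list has n = 9 elements.
Q1 index = floor(9 / 4) = floor(2.25) = 2
Counting from index 0 in the sorted data, the element at index 2 is 6.
Final answer: 6


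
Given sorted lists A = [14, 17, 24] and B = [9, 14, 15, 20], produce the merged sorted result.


List A: [14, 17, 24]
List B: [9, 14, 15, 20]
Repeatedly compare the front elements and take the smaller:
  14 vs 9 -> take 9
  14 vs 14 -> take 14
  17 vs 14 -> take 14
  17 vs 15 -> take 15
  17 vs 20 -> take 17
  24 vs 20 -> take 20
  B is exhausted; append the rest of A: [24]
Final answer: [9, 14, 14, 15, 17, 20, 24]


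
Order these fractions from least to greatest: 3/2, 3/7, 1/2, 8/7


Convert to decimal for comparison:
  3/2 = 1.5
  3/7 = 0.4286
  1/2 = 0.5
  8/7 = 1.1429
Decimals in increasing order: 0.4286 < 0.5 < 1.1429 < 1.5
Writing each back as its fraction gives the sorted order.
Final answer: 3/7, 1/2, 8/7, 3/2


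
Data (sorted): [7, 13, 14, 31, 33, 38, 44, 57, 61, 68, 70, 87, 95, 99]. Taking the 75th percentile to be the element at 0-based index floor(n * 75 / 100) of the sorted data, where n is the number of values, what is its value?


The dataset has n = 14 elements.
Index = floor(14 * 75 / 100) = floor(1050 / 100) = floor(10.5) = 10
Counting from index 0 in the sorted data, the element at index 10 is 70.
Final answer: 70


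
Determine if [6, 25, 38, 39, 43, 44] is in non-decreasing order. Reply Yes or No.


Check consecutive pairs:
  6 <= 25? True
  25 <= 38? True
  38 <= 39? True
  39 <= 43? True
  43 <= 44? True
Every consecutive pair is in order, so the list is non-decreasing.
Final answer: Yes


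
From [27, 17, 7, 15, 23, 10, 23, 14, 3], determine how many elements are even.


Check each element:
  27 is odd
  17 is odd
  7 is odd
  15 is odd
  23 is odd
  10 is even
  23 is odd
  14 is even
  3 is odd
Evens: [10, 14]
Count of evens = 2
Final answer: 2


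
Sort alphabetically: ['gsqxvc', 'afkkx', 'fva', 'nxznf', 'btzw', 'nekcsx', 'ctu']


Compare strings character by character (the first differing letter decides):
  'afkkx' < 'btzw' since 'a' < 'b' at position 1
  'btzw' < 'ctu' since 'b' < 'c' at position 1
  'ctu' < 'fva' since 'c' < 'f' at position 1
  'fva' < 'gsqxvc' since 'f' < 'g' at position 1
  'gsqxvc' < 'nekcsx' since 'g' < 'n' at position 1
  'nekcsx' < 'nxznf' since 'e' < 'x' at position 2
Chaining these comparisons gives the alphabetical order.
Final answer: ['afkkx', 'btzw', 'ctu', 'fva', 'gsqxvc', 'nekcsx', 'nxznf']


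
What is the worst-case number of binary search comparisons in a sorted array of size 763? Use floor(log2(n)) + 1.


Binary search halves the search space each step.
Maximum comparisons = floor(log2(763)) + 1
log2(763) = 9.5755
floor(log2(763)) = 9, so 9 + 1 = 10
Final answer: 10


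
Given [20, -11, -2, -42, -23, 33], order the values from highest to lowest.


Original list: [20, -11, -2, -42, -23, 33]
Repeatedly take the largest remaining element:
  Remaining [20, -11, -2, -42, -23, 33] -> largest is 33
  Remaining [20, -11, -2, -42, -23] -> largest is 20
  Remaining [-11, -2, -42, -23] -> largest is -2
  Remaining [-11, -42, -23] -> largest is -11
  Remaining [-42, -23] -> largest is -23
  Remaining [-42] -> largest is -42
Collecting the picks in order gives the descending list.
Final answer: [33, 20, -2, -11, -23, -42]


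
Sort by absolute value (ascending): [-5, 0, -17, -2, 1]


Compute absolute values:
  |-5| = 5
  |0| = 0
  |-17| = 17
  |-2| = 2
  |1| = 1
Absolute values in increasing order: 0 < 1 < 2 < 5 < 17
Listing the original numbers in that order gives the answer.
Final answer: [0, 1, -2, -5, -17]


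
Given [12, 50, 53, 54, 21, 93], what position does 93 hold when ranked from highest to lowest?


Sort descending: [93, 54, 53, 50, 21, 12]
Find 93 in the sorted list.
93 is at position 1.
Final answer: 1


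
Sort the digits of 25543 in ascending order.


The number 25543 has digits: 2, 5, 5, 4, 3
Sorted: 2, 3, 4, 5, 5
Joining the sorted digits gives the result.
Final answer: 23455


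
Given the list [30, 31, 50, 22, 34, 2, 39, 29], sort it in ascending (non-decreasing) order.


Original list: [30, 31, 50, 22, 34, 2, 39, 29]
Repeatedly take the smallest remaining element:
  Remaining [30, 31, 50, 22, 34, 2, 39, 29] -> smallest is 2
  Remaining [30, 31, 50, 22, 34, 39, 29] -> smallest is 22
  Remaining [30, 31, 50, 34, 39, 29] -> smallest is 29
  Remaining [30, 31, 50, 34, 39] -> smallest is 30
  Remaining [31, 50, 34, 39] -> smallest is 31
  Remaining [50, 34, 39] -> smallest is 34
  Remaining [50, 39] -> smallest is 39
  Remaining [50] -> smallest is 50
Collecting the picks in order gives the sorted list.
Final answer: [2, 22, 29, 30, 31, 34, 39, 50]


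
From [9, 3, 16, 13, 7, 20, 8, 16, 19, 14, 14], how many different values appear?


List all unique values:
Distinct values: [3, 7, 8, 9, 13, 14, 16, 19, 20]
Count = 9
Final answer: 9


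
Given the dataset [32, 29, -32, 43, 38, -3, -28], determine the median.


First, sort the list: [-32, -28, -3, 29, 32, 38, 43]
The list has 7 elements (odd count).
The middle index is 3 (0-based), and the element there is 29.
Final answer: 29


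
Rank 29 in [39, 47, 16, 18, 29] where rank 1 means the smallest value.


Sort ascending: [16, 18, 29, 39, 47]
Find 29 in the sorted list.
29 is at position 3 (1-indexed).
Final answer: 3


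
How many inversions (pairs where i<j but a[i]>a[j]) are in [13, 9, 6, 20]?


For each element, count the later elements that are smaller than it:
  13 (index 0): smaller elements after it = [9, 6] -> 2
  9 (index 1): smaller elements after it = [6] -> 1
  6 (index 2): smaller elements after it = [] -> 0
Total inversions = 2 + 1 + 0 = 3
Final answer: 3


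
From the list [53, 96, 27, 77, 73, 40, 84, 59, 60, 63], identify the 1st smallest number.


Sort ascending: [27, 40, 53, 59, 60, 63, 73, 77, 84, 96]
The 1st element (1-indexed) is at index 0.
Value = 27
Final answer: 27


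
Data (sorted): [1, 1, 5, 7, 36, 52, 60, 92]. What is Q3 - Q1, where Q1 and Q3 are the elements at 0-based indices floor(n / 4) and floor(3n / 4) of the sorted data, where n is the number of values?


The data has n = 8 elements.
Q1 index = floor(8 / 4) = floor(2) = 2; Q3 index = floor(3 * 8 / 4) = floor(6) = 6
Q1 = element at index 2 = 5
Q3 = element at index 6 = 60
IQR = 60 - 5 = 55
Final answer: 55


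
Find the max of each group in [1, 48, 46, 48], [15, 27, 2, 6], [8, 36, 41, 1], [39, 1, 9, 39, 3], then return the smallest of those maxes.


Find max of each group:
  Group 1: [1, 48, 46, 48] -> max = 48
  Group 2: [15, 27, 2, 6] -> max = 27
  Group 3: [8, 36, 41, 1] -> max = 41
  Group 4: [39, 1, 9, 39, 3] -> max = 39
Maxes: [48, 27, 41, 39]
Minimum of maxes = 27
Final answer: 27


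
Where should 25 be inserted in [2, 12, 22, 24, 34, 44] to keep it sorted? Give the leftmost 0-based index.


List is sorted: [2, 12, 22, 24, 34, 44]
We need the leftmost position where 25 can be inserted, i.e. the first index whose element is >= 25 (or the end of the list if none is).
Binary search with low=0, high=6 (0-based indices):
  low=0, high=6, mid=3: a[3]=24 < 25, so low = 4
  low=4, high=6, mid=5: a[5]=44 >= 25, so high = 5
  low=4, high=5, mid=4: a[4]=34 >= 25, so high = 4
Now low = high = 4, so the insertion index is 4.
Final answer: 4


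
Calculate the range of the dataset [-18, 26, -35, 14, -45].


Maximum value: 26
Minimum value: -45
Range = 26 - (-45) = 71
Final answer: 71


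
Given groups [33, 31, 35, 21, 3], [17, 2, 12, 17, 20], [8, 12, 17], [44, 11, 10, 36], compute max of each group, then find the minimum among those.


Find max of each group:
  Group 1: [33, 31, 35, 21, 3] -> max = 35
  Group 2: [17, 2, 12, 17, 20] -> max = 20
  Group 3: [8, 12, 17] -> max = 17
  Group 4: [44, 11, 10, 36] -> max = 44
Maxes: [35, 20, 17, 44]
Minimum of maxes = 17
Final answer: 17


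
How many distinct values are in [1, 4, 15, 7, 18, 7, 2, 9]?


List all unique values:
Distinct values: [1, 2, 4, 7, 9, 15, 18]
Count = 7
Final answer: 7


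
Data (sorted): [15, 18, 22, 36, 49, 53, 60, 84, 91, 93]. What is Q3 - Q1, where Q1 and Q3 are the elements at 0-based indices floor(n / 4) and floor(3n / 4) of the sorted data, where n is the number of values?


The data has n = 10 elements.
Q1 index = floor(10 / 4) = floor(2.5) = 2; Q3 index = floor(3 * 10 / 4) = floor(7.5) = 7
Q1 = element at index 2 = 22
Q3 = element at index 7 = 84
IQR = 84 - 22 = 62
Final answer: 62


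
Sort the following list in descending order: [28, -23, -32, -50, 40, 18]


Original list: [28, -23, -32, -50, 40, 18]
Repeatedly take the largest remaining element:
  Remaining [28, -23, -32, -50, 40, 18] -> largest is 40
  Remaining [28, -23, -32, -50, 18] -> largest is 28
  Remaining [-23, -32, -50, 18] -> largest is 18
  Remaining [-23, -32, -50] -> largest is -23
  Remaining [-32, -50] -> largest is -32
  Remaining [-50] -> largest is -50
Collecting the picks in order gives the descending list.
Final answer: [40, 28, 18, -23, -32, -50]


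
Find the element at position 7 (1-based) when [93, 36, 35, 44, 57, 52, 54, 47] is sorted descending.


Sort descending: [93, 57, 54, 52, 47, 44, 36, 35]
The 7th element (1-indexed) is at index 6.
Value = 36
Final answer: 36


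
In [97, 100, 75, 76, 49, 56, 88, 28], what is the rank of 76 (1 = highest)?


Sort descending: [100, 97, 88, 76, 75, 56, 49, 28]
Find 76 in the sorted list.
76 is at position 4.
Final answer: 4


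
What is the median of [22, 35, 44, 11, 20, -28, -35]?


First, sort the list: [-35, -28, 11, 20, 22, 35, 44]
The list has 7 elements (odd count).
The middle index is 3 (0-based), and the element there is 20.
Final answer: 20


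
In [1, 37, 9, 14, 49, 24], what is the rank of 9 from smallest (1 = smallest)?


Sort ascending: [1, 9, 14, 24, 37, 49]
Find 9 in the sorted list.
9 is at position 2 (1-indexed).
Final answer: 2


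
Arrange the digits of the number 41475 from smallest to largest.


The number 41475 has digits: 4, 1, 4, 7, 5
Sorted: 1, 4, 4, 5, 7
Joining the sorted digits gives the result.
Final answer: 14457


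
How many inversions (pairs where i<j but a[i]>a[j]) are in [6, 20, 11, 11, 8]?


For each element, count the later elements that are smaller than it:
  6 (index 0): smaller elements after it = [] -> 0
  20 (index 1): smaller elements after it = [11, 11, 8] -> 3
  11 (index 2): smaller elements after it = [8] -> 1
  11 (index 3): smaller elements after it = [8] -> 1
Total inversions = 0 + 3 + 1 + 1 = 5
Final answer: 5


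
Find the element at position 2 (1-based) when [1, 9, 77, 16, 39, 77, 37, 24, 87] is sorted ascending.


Sort ascending: [1, 9, 16, 24, 37, 39, 77, 77, 87]
The 2nd element (1-indexed) is at index 1.
Value = 9
Final answer: 9


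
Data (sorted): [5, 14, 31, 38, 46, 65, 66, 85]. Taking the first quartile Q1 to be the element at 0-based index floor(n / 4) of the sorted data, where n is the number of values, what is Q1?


The list has n = 8 elements.
Q1 index = floor(8 / 4) = floor(2) = 2
Counting from index 0 in the sorted data, the element at index 2 is 31.
Final answer: 31


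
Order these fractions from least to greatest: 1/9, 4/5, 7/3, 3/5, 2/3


Convert to decimal for comparison:
  1/9 = 0.1111
  4/5 = 0.8
  7/3 = 2.3333
  3/5 = 0.6
  2/3 = 0.6667
Decimals in increasing order: 0.1111 < 0.6 < 0.6667 < 0.8 < 2.3333
Writing each back as its fraction gives the sorted order.
Final answer: 1/9, 3/5, 2/3, 4/5, 7/3


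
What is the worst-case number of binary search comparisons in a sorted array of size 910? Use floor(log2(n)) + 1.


Binary search halves the search space each step.
Maximum comparisons = floor(log2(910)) + 1
log2(910) = 9.8297
floor(log2(910)) = 9, so 9 + 1 = 10
Final answer: 10


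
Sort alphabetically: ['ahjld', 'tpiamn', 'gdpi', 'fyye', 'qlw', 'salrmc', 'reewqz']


Compare strings character by character (the first differing letter decides):
  'ahjld' < 'fyye' since 'a' < 'f' at position 1
  'fyye' < 'gdpi' since 'f' < 'g' at position 1
  'gdpi' < 'qlw' since 'g' < 'q' at position 1
  'qlw' < 'reewqz' since 'q' < 'r' at position 1
  'reewqz' < 'salrmc' since 'r' < 's' at position 1
  'salrmc' < 'tpiamn' since 's' < 't' at position 1
Chaining these comparisons gives the alphabetical order.
Final answer: ['ahjld', 'fyye', 'gdpi', 'qlw', 'reewqz', 'salrmc', 'tpiamn']


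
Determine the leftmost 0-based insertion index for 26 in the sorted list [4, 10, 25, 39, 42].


List is sorted: [4, 10, 25, 39, 42]
We need the leftmost position where 26 can be inserted, i.e. the first index whose element is >= 26 (or the end of the list if none is).
Binary search with low=0, high=5 (0-based indices):
  low=0, high=5, mid=2: a[2]=25 < 26, so low = 3
  low=3, high=5, mid=4: a[4]=42 >= 26, so high = 4
  low=3, high=4, mid=3: a[3]=39 >= 26, so high = 3
Now low = high = 3, so the insertion index is 3.
Final answer: 3


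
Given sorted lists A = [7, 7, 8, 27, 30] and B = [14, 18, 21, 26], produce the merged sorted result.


List A: [7, 7, 8, 27, 30]
List B: [14, 18, 21, 26]
Repeatedly compare the front elements and take the smaller:
  7 vs 14 -> take 7
  7 vs 14 -> take 7
  8 vs 14 -> take 8
  27 vs 14 -> take 14
  27 vs 18 -> take 18
  27 vs 21 -> take 21
  27 vs 26 -> take 26
  B is exhausted; append the rest of A: [27, 30]
Final answer: [7, 7, 8, 14, 18, 21, 26, 27, 30]


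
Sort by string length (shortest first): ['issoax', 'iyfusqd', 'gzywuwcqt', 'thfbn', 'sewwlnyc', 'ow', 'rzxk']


Compute lengths:
  'issoax' has length 6
  'iyfusqd' has length 7
  'gzywuwcqt' has length 9
  'thfbn' has length 5
  'sewwlnyc' has length 8
  'ow' has length 2
  'rzxk' has length 4
Lengths in increasing order: 2 < 4 < 5 < 6 < 7 < 8 < 9
Listing the words in that order gives the answer.
Final answer: ['ow', 'rzxk', 'thfbn', 'issoax', 'iyfusqd', 'sewwlnyc', 'gzywuwcqt']


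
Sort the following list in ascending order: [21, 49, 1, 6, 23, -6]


Original list: [21, 49, 1, 6, 23, -6]
Repeatedly take the smallest remaining element:
  Remaining [21, 49, 1, 6, 23, -6] -> smallest is -6
  Remaining [21, 49, 1, 6, 23] -> smallest is 1
  Remaining [21, 49, 6, 23] -> smallest is 6
  Remaining [21, 49, 23] -> smallest is 21
  Remaining [49, 23] -> smallest is 23
  Remaining [49] -> smallest is 49
Collecting the picks in order gives the sorted list.
Final answer: [-6, 1, 6, 21, 23, 49]


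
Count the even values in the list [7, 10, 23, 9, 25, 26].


Check each element:
  7 is odd
  10 is even
  23 is odd
  9 is odd
  25 is odd
  26 is even
Evens: [10, 26]
Count of evens = 2
Final answer: 2


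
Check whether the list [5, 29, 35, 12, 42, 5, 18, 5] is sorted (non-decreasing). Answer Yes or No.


Check consecutive pairs:
  5 <= 29? True
  29 <= 35? True
  35 <= 12? False
  12 <= 42? True
  42 <= 5? False
  5 <= 18? True
  18 <= 5? False
3 consecutive pair(s) are out of order, so the list is not sorted.
Final answer: No


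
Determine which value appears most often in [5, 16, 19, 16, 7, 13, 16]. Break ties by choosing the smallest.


Count the frequency of each value:
  5 appears 1 time(s)
  7 appears 1 time(s)
  13 appears 1 time(s)
  16 appears 3 time(s)
  19 appears 1 time(s)
Maximum frequency is 3.
Only 16 reaches that frequency, so it is the mode.
Final answer: 16


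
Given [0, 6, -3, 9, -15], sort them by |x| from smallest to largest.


Compute absolute values:
  |0| = 0
  |6| = 6
  |-3| = 3
  |9| = 9
  |-15| = 15
Absolute values in increasing order: 0 < 3 < 6 < 9 < 15
Listing the original numbers in that order gives the answer.
Final answer: [0, -3, 6, 9, -15]


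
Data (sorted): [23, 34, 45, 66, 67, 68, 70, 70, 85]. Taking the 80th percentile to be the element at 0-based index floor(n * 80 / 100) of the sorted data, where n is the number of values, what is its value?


The dataset has n = 9 elements.
Index = floor(9 * 80 / 100) = floor(720 / 100) = floor(7.2) = 7
Counting from index 0 in the sorted data, the element at index 7 is 70.
Final answer: 70


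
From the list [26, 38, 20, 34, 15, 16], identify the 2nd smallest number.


Sort ascending: [15, 16, 20, 26, 34, 38]
The 2nd element (1-indexed) is at index 1.
Value = 16
Final answer: 16


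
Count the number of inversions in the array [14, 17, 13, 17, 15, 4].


For each element, count the later elements that are smaller than it:
  14 (index 0): smaller elements after it = [13, 4] -> 2
  17 (index 1): smaller elements after it = [13, 15, 4] -> 3
  13 (index 2): smaller elements after it = [4] -> 1
  17 (index 3): smaller elements after it = [15, 4] -> 2
  15 (index 4): smaller elements after it = [4] -> 1
Total inversions = 2 + 3 + 1 + 2 + 1 = 9
Final answer: 9


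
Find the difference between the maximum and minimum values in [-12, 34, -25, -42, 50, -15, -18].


Maximum value: 50
Minimum value: -42
Range = 50 - (-42) = 92
Final answer: 92


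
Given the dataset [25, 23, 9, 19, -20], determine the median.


First, sort the list: [-20, 9, 19, 23, 25]
The list has 5 elements (odd count).
The middle index is 2 (0-based), and the element there is 19.
Final answer: 19


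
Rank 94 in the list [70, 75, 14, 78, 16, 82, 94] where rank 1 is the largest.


Sort descending: [94, 82, 78, 75, 70, 16, 14]
Find 94 in the sorted list.
94 is at position 1.
Final answer: 1


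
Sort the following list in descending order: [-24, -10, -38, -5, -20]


Original list: [-24, -10, -38, -5, -20]
Repeatedly take the largest remaining element:
  Remaining [-24, -10, -38, -5, -20] -> largest is -5
  Remaining [-24, -10, -38, -20] -> largest is -10
  Remaining [-24, -38, -20] -> largest is -20
  Remaining [-24, -38] -> largest is -24
  Remaining [-38] -> largest is -38
Collecting the picks in order gives the descending list.
Final answer: [-5, -10, -20, -24, -38]


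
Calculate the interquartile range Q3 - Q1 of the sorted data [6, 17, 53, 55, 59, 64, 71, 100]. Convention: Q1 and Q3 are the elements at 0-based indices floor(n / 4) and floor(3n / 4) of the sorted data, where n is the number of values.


The data has n = 8 elements.
Q1 index = floor(8 / 4) = floor(2) = 2; Q3 index = floor(3 * 8 / 4) = floor(6) = 6
Q1 = element at index 2 = 53
Q3 = element at index 6 = 71
IQR = 71 - 53 = 18
Final answer: 18


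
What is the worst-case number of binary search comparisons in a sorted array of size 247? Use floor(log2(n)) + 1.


Binary search halves the search space each step.
Maximum comparisons = floor(log2(247)) + 1
log2(247) = 7.9484
floor(log2(247)) = 7, so 7 + 1 = 8
Final answer: 8


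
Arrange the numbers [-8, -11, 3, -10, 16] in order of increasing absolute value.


Compute absolute values:
  |-8| = 8
  |-11| = 11
  |3| = 3
  |-10| = 10
  |16| = 16
Absolute values in increasing order: 3 < 8 < 10 < 11 < 16
Listing the original numbers in that order gives the answer.
Final answer: [3, -8, -10, -11, 16]


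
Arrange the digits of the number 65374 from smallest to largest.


The number 65374 has digits: 6, 5, 3, 7, 4
Sorted: 3, 4, 5, 6, 7
Joining the sorted digits gives the result.
Final answer: 34567


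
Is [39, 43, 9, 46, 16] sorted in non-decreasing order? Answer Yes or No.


Check consecutive pairs:
  39 <= 43? True
  43 <= 9? False
  9 <= 46? True
  46 <= 16? False
2 consecutive pair(s) are out of order, so the list is not sorted.
Final answer: No


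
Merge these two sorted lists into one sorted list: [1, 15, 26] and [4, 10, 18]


List A: [1, 15, 26]
List B: [4, 10, 18]
Repeatedly compare the front elements and take the smaller:
  1 vs 4 -> take 1
  15 vs 4 -> take 4
  15 vs 10 -> take 10
  15 vs 18 -> take 15
  26 vs 18 -> take 18
  B is exhausted; append the rest of A: [26]
Final answer: [1, 4, 10, 15, 18, 26]


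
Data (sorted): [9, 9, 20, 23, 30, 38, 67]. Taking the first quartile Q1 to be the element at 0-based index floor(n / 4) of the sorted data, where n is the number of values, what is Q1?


The list has n = 7 elements.
Q1 index = floor(7 / 4) = floor(1.75) = 1
Counting from index 0 in the sorted data, the element at index 1 is 9.
Final answer: 9


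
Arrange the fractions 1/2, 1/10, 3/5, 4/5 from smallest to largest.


Convert to decimal for comparison:
  1/2 = 0.5
  1/10 = 0.1
  3/5 = 0.6
  4/5 = 0.8
Decimals in increasing order: 0.1 < 0.5 < 0.6 < 0.8
Writing each back as its fraction gives the sorted order.
Final answer: 1/10, 1/2, 3/5, 4/5
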